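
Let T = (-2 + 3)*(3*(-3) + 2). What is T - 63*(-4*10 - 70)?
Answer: 6923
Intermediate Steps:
T = -7 (T = 1*(-9 + 2) = 1*(-7) = -7)
T - 63*(-4*10 - 70) = -7 - 63*(-4*10 - 70) = -7 - 63*(-40 - 70) = -7 - 63*(-110) = -7 + 6930 = 6923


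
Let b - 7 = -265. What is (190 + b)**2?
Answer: 4624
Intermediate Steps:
b = -258 (b = 7 - 265 = -258)
(190 + b)**2 = (190 - 258)**2 = (-68)**2 = 4624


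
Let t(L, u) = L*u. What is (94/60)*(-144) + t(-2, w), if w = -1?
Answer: -1118/5 ≈ -223.60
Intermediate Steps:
(94/60)*(-144) + t(-2, w) = (94/60)*(-144) - 2*(-1) = (94*(1/60))*(-144) + 2 = (47/30)*(-144) + 2 = -1128/5 + 2 = -1118/5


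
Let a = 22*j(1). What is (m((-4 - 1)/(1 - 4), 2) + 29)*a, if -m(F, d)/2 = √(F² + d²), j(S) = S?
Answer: 638 - 44*√61/3 ≈ 523.45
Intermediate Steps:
m(F, d) = -2*√(F² + d²)
a = 22 (a = 22*1 = 22)
(m((-4 - 1)/(1 - 4), 2) + 29)*a = (-2*√(((-4 - 1)/(1 - 4))² + 2²) + 29)*22 = (-2*√((-5/(-3))² + 4) + 29)*22 = (-2*√((-5*(-⅓))² + 4) + 29)*22 = (-2*√((5/3)² + 4) + 29)*22 = (-2*√(25/9 + 4) + 29)*22 = (-2*√61/3 + 29)*22 = (29 - 2*√61/3)*22 = 638 - 44*√61/3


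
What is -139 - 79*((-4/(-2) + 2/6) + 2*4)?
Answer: -2866/3 ≈ -955.33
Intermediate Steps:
-139 - 79*((-4/(-2) + 2/6) + 2*4) = -139 - 79*((-4*(-1/2) + 2*(1/6)) + 8) = -139 - 79*((2 + 1/3) + 8) = -139 - 79*(7/3 + 8) = -139 - 79*31/3 = -139 - 2449/3 = -2866/3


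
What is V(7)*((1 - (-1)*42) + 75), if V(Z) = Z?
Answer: 826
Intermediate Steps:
V(7)*((1 - (-1)*42) + 75) = 7*((1 - (-1)*42) + 75) = 7*((1 - 1*(-42)) + 75) = 7*((1 + 42) + 75) = 7*(43 + 75) = 7*118 = 826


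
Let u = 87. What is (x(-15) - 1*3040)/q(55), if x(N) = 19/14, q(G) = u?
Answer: -42541/1218 ≈ -34.927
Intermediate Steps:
q(G) = 87
x(N) = 19/14 (x(N) = 19*(1/14) = 19/14)
(x(-15) - 1*3040)/q(55) = (19/14 - 1*3040)/87 = (19/14 - 3040)*(1/87) = -42541/14*1/87 = -42541/1218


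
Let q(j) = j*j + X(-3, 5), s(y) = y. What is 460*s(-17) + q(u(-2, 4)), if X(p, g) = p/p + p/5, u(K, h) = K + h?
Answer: -39078/5 ≈ -7815.6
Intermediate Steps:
X(p, g) = 1 + p/5 (X(p, g) = 1 + p*(1/5) = 1 + p/5)
q(j) = 2/5 + j**2 (q(j) = j*j + (1 + (1/5)*(-3)) = j**2 + (1 - 3/5) = j**2 + 2/5 = 2/5 + j**2)
460*s(-17) + q(u(-2, 4)) = 460*(-17) + (2/5 + (-2 + 4)**2) = -7820 + (2/5 + 2**2) = -7820 + (2/5 + 4) = -7820 + 22/5 = -39078/5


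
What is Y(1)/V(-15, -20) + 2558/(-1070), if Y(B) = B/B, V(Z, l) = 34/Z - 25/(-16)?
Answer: -344551/90415 ≈ -3.8108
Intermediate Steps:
V(Z, l) = 25/16 + 34/Z (V(Z, l) = 34/Z - 25*(-1/16) = 34/Z + 25/16 = 25/16 + 34/Z)
Y(B) = 1
Y(1)/V(-15, -20) + 2558/(-1070) = 1/(25/16 + 34/(-15)) + 2558/(-1070) = 1/(25/16 + 34*(-1/15)) + 2558*(-1/1070) = 1/(25/16 - 34/15) - 1279/535 = 1/(-169/240) - 1279/535 = 1*(-240/169) - 1279/535 = -240/169 - 1279/535 = -344551/90415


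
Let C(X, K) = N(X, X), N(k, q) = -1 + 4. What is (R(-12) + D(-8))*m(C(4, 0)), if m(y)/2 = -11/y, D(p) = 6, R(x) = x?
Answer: 44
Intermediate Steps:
N(k, q) = 3
C(X, K) = 3
m(y) = -22/y (m(y) = 2*(-11/y) = -22/y)
(R(-12) + D(-8))*m(C(4, 0)) = (-12 + 6)*(-22/3) = -(-132)/3 = -6*(-22/3) = 44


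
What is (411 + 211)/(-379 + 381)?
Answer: 311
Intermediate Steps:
(411 + 211)/(-379 + 381) = 622/2 = 622*(½) = 311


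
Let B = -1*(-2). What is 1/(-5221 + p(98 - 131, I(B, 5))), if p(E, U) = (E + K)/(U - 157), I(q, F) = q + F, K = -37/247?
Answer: -18525/96714931 ≈ -0.00019154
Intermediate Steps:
K = -37/247 (K = -37*1/247 = -37/247 ≈ -0.14980)
B = 2
I(q, F) = F + q
p(E, U) = (-37/247 + E)/(-157 + U) (p(E, U) = (E - 37/247)/(U - 157) = (-37/247 + E)/(-157 + U))
1/(-5221 + p(98 - 131, I(B, 5))) = 1/(-5221 + (-37/247 + (98 - 131))/(-157 + (5 + 2))) = 1/(-5221 + (-37/247 - 33)/(-157 + 7)) = 1/(-5221 - 8188/247/(-150)) = 1/(-5221 - 1/150*(-8188/247)) = 1/(-5221 + 4094/18525) = 1/(-96714931/18525) = -18525/96714931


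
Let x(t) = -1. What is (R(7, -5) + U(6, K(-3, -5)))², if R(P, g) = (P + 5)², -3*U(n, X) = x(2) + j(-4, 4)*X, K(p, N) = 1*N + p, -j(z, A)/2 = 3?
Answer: 148225/9 ≈ 16469.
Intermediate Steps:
j(z, A) = -6 (j(z, A) = -2*3 = -6)
K(p, N) = N + p
U(n, X) = ⅓ + 2*X (U(n, X) = -(-1 - 6*X)/3 = ⅓ + 2*X)
R(P, g) = (5 + P)²
(R(7, -5) + U(6, K(-3, -5)))² = ((5 + 7)² + (⅓ + 2*(-5 - 3)))² = (12² + (⅓ + 2*(-8)))² = (144 + (⅓ - 16))² = (144 - 47/3)² = (385/3)² = 148225/9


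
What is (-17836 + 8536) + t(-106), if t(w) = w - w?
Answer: -9300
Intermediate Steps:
t(w) = 0
(-17836 + 8536) + t(-106) = (-17836 + 8536) + 0 = -9300 + 0 = -9300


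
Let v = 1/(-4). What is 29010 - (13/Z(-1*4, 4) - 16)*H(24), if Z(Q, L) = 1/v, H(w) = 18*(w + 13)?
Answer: 83661/2 ≈ 41831.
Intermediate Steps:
H(w) = 234 + 18*w (H(w) = 18*(13 + w) = 234 + 18*w)
v = -¼ (v = 1*(-¼) = -¼ ≈ -0.25000)
Z(Q, L) = -4 (Z(Q, L) = 1/(-¼) = -4)
29010 - (13/Z(-1*4, 4) - 16)*H(24) = 29010 - (13/(-4) - 16)*(234 + 18*24) = 29010 - (13*(-¼) - 16)*(234 + 432) = 29010 - (-13/4 - 16)*666 = 29010 - (-77)*666/4 = 29010 - 1*(-25641/2) = 29010 + 25641/2 = 83661/2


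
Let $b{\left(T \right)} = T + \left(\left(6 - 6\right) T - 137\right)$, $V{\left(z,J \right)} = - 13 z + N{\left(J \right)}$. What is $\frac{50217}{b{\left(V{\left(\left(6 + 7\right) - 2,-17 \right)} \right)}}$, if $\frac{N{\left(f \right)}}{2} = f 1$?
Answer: $- \frac{50217}{314} \approx -159.93$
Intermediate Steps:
$N{\left(f \right)} = 2 f$ ($N{\left(f \right)} = 2 f 1 = 2 f$)
$V{\left(z,J \right)} = - 13 z + 2 J$
$b{\left(T \right)} = -137 + T$ ($b{\left(T \right)} = T - \left(137 + 0 T\right) = T + \left(0 - 137\right) = T - 137 = -137 + T$)
$\frac{50217}{b{\left(V{\left(\left(6 + 7\right) - 2,-17 \right)} \right)}} = \frac{50217}{-137 + \left(- 13 \left(\left(6 + 7\right) - 2\right) + 2 \left(-17\right)\right)} = \frac{50217}{-137 - \left(34 + 13 \left(13 - 2\right)\right)} = \frac{50217}{-137 - 177} = \frac{50217}{-314} = 50217 \left(- \frac{1}{314}\right) = - \frac{50217}{314}$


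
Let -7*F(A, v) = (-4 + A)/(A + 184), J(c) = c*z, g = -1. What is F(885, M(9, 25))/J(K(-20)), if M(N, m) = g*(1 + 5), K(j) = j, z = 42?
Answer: 881/6285720 ≈ 0.00014016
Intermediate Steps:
J(c) = 42*c (J(c) = c*42 = 42*c)
M(N, m) = -6 (M(N, m) = -(1 + 5) = -1*6 = -6)
F(A, v) = -(-4 + A)/(7*(184 + A)) (F(A, v) = -(-4 + A)/(7*(A + 184)) = -(-4 + A)/(7*(184 + A)))
F(885, M(9, 25))/J(K(-20)) = ((4 - 1*885)/(7*(184 + 885)))/((42*(-20))) = ((⅐)*(4 - 885)/1069)/(-840) = ((⅐)*(1/1069)*(-881))*(-1/840) = -881/7483*(-1/840) = 881/6285720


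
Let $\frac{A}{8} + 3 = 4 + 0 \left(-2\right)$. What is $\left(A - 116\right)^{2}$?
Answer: $11664$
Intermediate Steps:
$A = 8$ ($A = -24 + 8 \left(4 + 0 \left(-2\right)\right) = -24 + 8 \left(4 + 0\right) = -24 + 8 \cdot 4 = -24 + 32 = 8$)
$\left(A - 116\right)^{2} = \left(8 - 116\right)^{2} = \left(-108\right)^{2} = 11664$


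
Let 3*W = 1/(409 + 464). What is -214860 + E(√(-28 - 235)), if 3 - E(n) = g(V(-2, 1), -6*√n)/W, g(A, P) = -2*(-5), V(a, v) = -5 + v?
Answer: -241047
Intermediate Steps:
W = 1/2619 (W = 1/(3*(409 + 464)) = (⅓)/873 = (⅓)*(1/873) = 1/2619 ≈ 0.00038183)
g(A, P) = 10
E(n) = -26187 (E(n) = 3 - 10/1/2619 = 3 - 10*2619 = 3 - 1*26190 = 3 - 26190 = -26187)
-214860 + E(√(-28 - 235)) = -214860 - 26187 = -241047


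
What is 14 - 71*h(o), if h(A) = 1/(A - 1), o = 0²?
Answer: 85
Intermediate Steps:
o = 0
h(A) = 1/(-1 + A)
14 - 71*h(o) = 14 - 71/(-1 + 0) = 14 - 71/(-1) = 14 - 71*(-1) = 14 + 71 = 85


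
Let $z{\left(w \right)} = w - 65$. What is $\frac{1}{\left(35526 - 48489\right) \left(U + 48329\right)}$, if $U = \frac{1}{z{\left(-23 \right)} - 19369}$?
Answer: $- \frac{19457}{12189593093976} \approx -1.5962 \cdot 10^{-9}$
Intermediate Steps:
$z{\left(w \right)} = -65 + w$
$U = - \frac{1}{19457}$ ($U = \frac{1}{\left(-65 - 23\right) - 19369} = \frac{1}{-88 - 19369} = \frac{1}{-19457} = - \frac{1}{19457} \approx -5.1395 \cdot 10^{-5}$)
$\frac{1}{\left(35526 - 48489\right) \left(U + 48329\right)} = \frac{1}{\left(35526 - 48489\right) \left(- \frac{1}{19457} + 48329\right)} = \frac{1}{\left(-12963\right) \frac{940337352}{19457}} = \frac{1}{- \frac{12189593093976}{19457}} = - \frac{19457}{12189593093976}$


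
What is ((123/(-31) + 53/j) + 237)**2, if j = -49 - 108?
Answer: 1282612875625/23687689 ≈ 54147.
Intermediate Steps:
j = -157
((123/(-31) + 53/j) + 237)**2 = ((123/(-31) + 53/(-157)) + 237)**2 = ((123*(-1/31) + 53*(-1/157)) + 237)**2 = ((-123/31 - 53/157) + 237)**2 = (-20954/4867 + 237)**2 = (1132525/4867)**2 = 1282612875625/23687689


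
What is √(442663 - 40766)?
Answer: √401897 ≈ 633.95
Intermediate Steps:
√(442663 - 40766) = √401897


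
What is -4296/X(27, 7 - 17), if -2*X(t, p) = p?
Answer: -4296/5 ≈ -859.20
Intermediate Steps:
X(t, p) = -p/2
-4296/X(27, 7 - 17) = -4296*(-2/(7 - 17)) = -4296/((-½*(-10))) = -4296/5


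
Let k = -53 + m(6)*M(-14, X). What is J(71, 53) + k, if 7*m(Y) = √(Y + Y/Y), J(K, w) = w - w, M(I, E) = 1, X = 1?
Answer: -53 + √7/7 ≈ -52.622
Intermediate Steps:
J(K, w) = 0
m(Y) = √(1 + Y)/7 (m(Y) = √(Y + Y/Y)/7 = √(Y + 1)/7 = √(1 + Y)/7)
k = -53 + √7/7 (k = -53 + (√(1 + 6)/7)*1 = -53 + (√7/7)*1 = -53 + √7/7 ≈ -52.622)
J(71, 53) + k = 0 + (-53 + √7/7) = -53 + √7/7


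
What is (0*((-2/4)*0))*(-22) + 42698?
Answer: 42698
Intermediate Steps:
(0*((-2/4)*0))*(-22) + 42698 = (0*(((¼)*(-2))*0))*(-22) + 42698 = (0*(-½*0))*(-22) + 42698 = (0*0)*(-22) + 42698 = 0*(-22) + 42698 = 0 + 42698 = 42698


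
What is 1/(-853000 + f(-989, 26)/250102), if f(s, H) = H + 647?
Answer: -250102/213337005327 ≈ -1.1723e-6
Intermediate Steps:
f(s, H) = 647 + H
1/(-853000 + f(-989, 26)/250102) = 1/(-853000 + (647 + 26)/250102) = 1/(-853000 + 673*(1/250102)) = 1/(-853000 + 673/250102) = 1/(-213337005327/250102) = -250102/213337005327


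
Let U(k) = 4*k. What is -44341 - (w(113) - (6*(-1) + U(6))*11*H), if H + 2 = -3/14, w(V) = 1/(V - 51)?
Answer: -19434279/434 ≈ -44779.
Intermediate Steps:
w(V) = 1/(-51 + V)
H = -31/14 (H = -2 - 3/14 = -31/14 ≈ -2.2143)
-44341 - (w(113) - (6*(-1) + U(6))*11*H) = -44341 - (1/(-51 + 113) - (6*(-1) + 4*6)*11*(-31)/14) = -44341 - (1/62 - (-6 + 24)*11*(-31)/14) = -44341 - (1/62 - 18*11*(-31)/14) = -44341 - (1/62 - 198*(-31)/14) = -44341 - (1/62 - 1*(-3069/7)) = -44341 - (1/62 + 3069/7) = -44341 - 1*190285/434 = -44341 - 190285/434 = -19434279/434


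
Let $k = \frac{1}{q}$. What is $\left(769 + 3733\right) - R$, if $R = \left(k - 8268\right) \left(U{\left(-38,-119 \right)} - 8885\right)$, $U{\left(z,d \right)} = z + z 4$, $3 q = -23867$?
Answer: $- \frac{1790683708691}{23867} \approx -7.5028 \cdot 10^{7}$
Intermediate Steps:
$q = - \frac{23867}{3}$ ($q = \frac{1}{3} \left(-23867\right) = - \frac{23867}{3} \approx -7955.7$)
$k = - \frac{3}{23867}$ ($k = \frac{1}{- \frac{23867}{3}} = - \frac{3}{23867} \approx -0.0001257$)
$U{\left(z,d \right)} = 5 z$ ($U{\left(z,d \right)} = z + 4 z = 5 z$)
$R = \frac{1790791157925}{23867}$ ($R = \left(- \frac{3}{23867} - 8268\right) \left(5 \left(-38\right) - 8885\right) = - \frac{197332359 \left(-190 - 8885\right)}{23867} = \left(- \frac{197332359}{23867}\right) \left(-9075\right) = \frac{1790791157925}{23867} \approx 7.5032 \cdot 10^{7}$)
$\left(769 + 3733\right) - R = \left(769 + 3733\right) - \frac{1790791157925}{23867} = 4502 - \frac{1790791157925}{23867} = - \frac{1790683708691}{23867}$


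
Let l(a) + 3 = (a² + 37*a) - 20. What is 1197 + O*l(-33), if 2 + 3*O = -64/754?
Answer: 491879/377 ≈ 1304.7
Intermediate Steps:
O = -262/377 (O = -⅔ + (-64/754)/3 = -⅔ + (-64*1/754)/3 = -⅔ + (⅓)*(-32/377) = -⅔ - 32/1131 = -262/377 ≈ -0.69496)
l(a) = -23 + a² + 37*a (l(a) = -3 + ((a² + 37*a) - 20) = -3 + (-20 + a² + 37*a) = -23 + a² + 37*a)
1197 + O*l(-33) = 1197 - 262*(-23 + (-33)² + 37*(-33))/377 = 1197 - 262*(-23 + 1089 - 1221)/377 = 1197 - 262/377*(-155) = 1197 + 40610/377 = 491879/377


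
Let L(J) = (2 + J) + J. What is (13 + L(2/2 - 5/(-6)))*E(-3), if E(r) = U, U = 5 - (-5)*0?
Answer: 280/3 ≈ 93.333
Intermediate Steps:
L(J) = 2 + 2*J
U = 5 (U = 5 - 1*0 = 5 + 0 = 5)
E(r) = 5
(13 + L(2/2 - 5/(-6)))*E(-3) = (13 + (2 + 2*(2/2 - 5/(-6))))*5 = (13 + (2 + 2*(2*(½) - 5*(-⅙))))*5 = (13 + (2 + 2*(1 + ⅚)))*5 = (13 + (2 + 2*(11/6)))*5 = (13 + (2 + 11/3))*5 = (13 + 17/3)*5 = (56/3)*5 = 280/3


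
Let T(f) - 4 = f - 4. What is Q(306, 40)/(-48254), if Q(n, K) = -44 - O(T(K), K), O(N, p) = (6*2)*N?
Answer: 262/24127 ≈ 0.010859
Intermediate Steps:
T(f) = f (T(f) = 4 + (f - 4) = 4 + (-4 + f) = f)
O(N, p) = 12*N
Q(n, K) = -44 - 12*K
Q(306, 40)/(-48254) = (-44 - 12*40)/(-48254) = (-44 - 480)*(-1/48254) = -524*(-1/48254) = 262/24127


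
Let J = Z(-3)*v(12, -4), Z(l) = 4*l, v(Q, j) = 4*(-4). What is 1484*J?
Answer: 284928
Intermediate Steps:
v(Q, j) = -16
J = 192 (J = (4*(-3))*(-16) = -12*(-16) = 192)
1484*J = 1484*192 = 284928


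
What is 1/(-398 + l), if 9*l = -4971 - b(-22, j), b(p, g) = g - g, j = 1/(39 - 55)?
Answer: -3/2851 ≈ -0.0010523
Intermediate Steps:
j = -1/16 (j = 1/(-16) = -1/16 ≈ -0.062500)
b(p, g) = 0
l = -1657/3 (l = (-4971 - 1*0)/9 = (-4971 + 0)/9 = (⅑)*(-4971) = -1657/3 ≈ -552.33)
1/(-398 + l) = 1/(-398 - 1657/3) = 1/(-2851/3) = -3/2851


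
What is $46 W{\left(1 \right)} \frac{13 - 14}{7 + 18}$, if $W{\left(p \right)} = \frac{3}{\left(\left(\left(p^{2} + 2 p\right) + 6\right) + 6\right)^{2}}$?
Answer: $- \frac{46}{1875} \approx -0.024533$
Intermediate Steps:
$W{\left(p \right)} = \frac{3}{\left(12 + p^{2} + 2 p\right)^{2}}$ ($W{\left(p \right)} = \frac{3}{\left(\left(6 + p^{2} + 2 p\right) + 6\right)^{2}} = \frac{3}{\left(12 + p^{2} + 2 p\right)^{2}}$)
$46 W{\left(1 \right)} \frac{13 - 14}{7 + 18} = 46 \frac{3}{\left(12 + 1^{2} + 2 \cdot 1\right)^{2}} \frac{13 - 14}{7 + 18} = 46 \frac{3}{\left(12 + 1 + 2\right)^{2}} \left(- \frac{1}{25}\right) = 46 \cdot \frac{3}{225} \left(\left(-1\right) \frac{1}{25}\right) = 46 \cdot 3 \cdot \frac{1}{225} \left(- \frac{1}{25}\right) = 46 \cdot \frac{1}{75} \left(- \frac{1}{25}\right) = \frac{46}{75} \left(- \frac{1}{25}\right) = - \frac{46}{1875}$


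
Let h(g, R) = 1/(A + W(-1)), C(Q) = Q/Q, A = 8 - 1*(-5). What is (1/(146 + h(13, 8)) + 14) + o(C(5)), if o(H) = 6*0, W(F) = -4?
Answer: 18419/1315 ≈ 14.007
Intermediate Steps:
A = 13 (A = 8 + 5 = 13)
C(Q) = 1
h(g, R) = 1/9 (h(g, R) = 1/(13 - 4) = 1/9)
o(H) = 0
(1/(146 + h(13, 8)) + 14) + o(C(5)) = (1/(146 + 1/9) + 14) + 0 = (1/(1315/9) + 14) + 0 = (9/1315 + 14) + 0 = 18419/1315 + 0 = 18419/1315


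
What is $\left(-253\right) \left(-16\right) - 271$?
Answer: $3777$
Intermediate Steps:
$\left(-253\right) \left(-16\right) - 271 = 4048 - 271 = 3777$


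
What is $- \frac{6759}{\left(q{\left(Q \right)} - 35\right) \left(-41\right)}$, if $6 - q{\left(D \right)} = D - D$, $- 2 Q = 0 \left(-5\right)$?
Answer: $- \frac{6759}{1189} \approx -5.6846$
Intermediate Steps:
$Q = 0$ ($Q = - \frac{0 \left(-5\right)}{2} = \left(- \frac{1}{2}\right) 0 = 0$)
$q{\left(D \right)} = 6$ ($q{\left(D \right)} = 6 - \left(D - D\right) = 6 - 0 = 6 + 0 = 6$)
$- \frac{6759}{\left(q{\left(Q \right)} - 35\right) \left(-41\right)} = - \frac{6759}{\left(6 - 35\right) \left(-41\right)} = - \frac{6759}{\left(-29\right) \left(-41\right)} = - \frac{6759}{1189}$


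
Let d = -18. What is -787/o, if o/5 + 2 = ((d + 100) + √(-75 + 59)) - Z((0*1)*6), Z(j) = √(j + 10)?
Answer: 787/(5*(-80 + √10 - 4*I)) ≈ -2.0429 + 0.10635*I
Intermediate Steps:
Z(j) = √(10 + j)
o = 400 - 5*√10 + 20*I (o = -10 + 5*(((-18 + 100) + √(-75 + 59)) - √(10 + (0*1)*6)) = -10 + 5*((82 + √(-16)) - √(10 + 0*6)) = -10 + 5*((82 + 4*I) - √(10 + 0)) = -10 + 5*((82 + 4*I) - √10) = -10 + 5*(82 - √10 + 4*I) = -10 + (410 - 5*√10 + 20*I) = 400 - 5*√10 + 20*I ≈ 384.19 + 20.0*I)
-787/o = -787/(400 - 5*√10 + 20*I)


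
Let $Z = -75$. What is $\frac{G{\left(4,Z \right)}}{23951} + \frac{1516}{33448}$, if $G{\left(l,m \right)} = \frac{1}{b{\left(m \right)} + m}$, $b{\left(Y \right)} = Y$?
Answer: $\frac{340401497}{7510434825} \approx 0.045324$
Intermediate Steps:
$G{\left(l,m \right)} = \frac{1}{2 m}$ ($G{\left(l,m \right)} = \frac{1}{m + m} = \frac{1}{2 m}$)
$\frac{G{\left(4,Z \right)}}{23951} + \frac{1516}{33448} = \frac{\frac{1}{2} \frac{1}{-75}}{23951} + \frac{1516}{33448} = \frac{1}{2} \left(- \frac{1}{75}\right) \frac{1}{23951} + 1516 \cdot \frac{1}{33448} = \left(- \frac{1}{150}\right) \frac{1}{23951} + \frac{379}{8362} = - \frac{1}{3592650} + \frac{379}{8362} = \frac{340401497}{7510434825}$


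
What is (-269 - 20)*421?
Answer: -121669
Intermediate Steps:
(-269 - 20)*421 = -289*421 = -121669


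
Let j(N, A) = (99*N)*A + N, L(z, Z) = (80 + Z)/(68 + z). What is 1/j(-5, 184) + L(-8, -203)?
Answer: -746901/364340 ≈ -2.0500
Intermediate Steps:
L(z, Z) = (80 + Z)/(68 + z)
j(N, A) = N + 99*A*N (j(N, A) = 99*A*N + N = N + 99*A*N)
1/j(-5, 184) + L(-8, -203) = 1/(-5*(1 + 99*184)) + (80 - 203)/(68 - 8) = 1/(-5*(1 + 18216)) - 123/60 = 1/(-5*18217) + (1/60)*(-123) = 1/(-91085) - 41/20 = -1/91085 - 41/20 = -746901/364340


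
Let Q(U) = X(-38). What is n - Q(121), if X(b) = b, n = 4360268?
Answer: 4360306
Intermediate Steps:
Q(U) = -38
n - Q(121) = 4360268 - 1*(-38) = 4360268 + 38 = 4360306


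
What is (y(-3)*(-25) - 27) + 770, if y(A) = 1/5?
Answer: 738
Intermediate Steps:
y(A) = ⅕
(y(-3)*(-25) - 27) + 770 = ((⅕)*(-25) - 27) + 770 = (-5 - 27) + 770 = -32 + 770 = 738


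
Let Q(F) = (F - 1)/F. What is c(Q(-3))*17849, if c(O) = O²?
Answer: 285584/9 ≈ 31732.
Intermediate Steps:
Q(F) = (-1 + F)/F
c(Q(-3))*17849 = ((-1 - 3)/(-3))²*17849 = (-⅓*(-4))²*17849 = (4/3)²*17849 = (16/9)*17849 = 285584/9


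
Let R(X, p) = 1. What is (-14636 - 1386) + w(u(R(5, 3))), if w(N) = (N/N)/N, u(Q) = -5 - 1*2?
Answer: -112155/7 ≈ -16022.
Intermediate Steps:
u(Q) = -7 (u(Q) = -5 - 2 = -7)
w(N) = 1/N
(-14636 - 1386) + w(u(R(5, 3))) = (-14636 - 1386) + 1/(-7) = -16022 - ⅐ = -112155/7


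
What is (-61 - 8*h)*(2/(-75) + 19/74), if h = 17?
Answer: -251569/5550 ≈ -45.328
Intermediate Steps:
(-61 - 8*h)*(2/(-75) + 19/74) = (-61 - 8*17)*(2/(-75) + 19/74) = (-61 - 136)*(2*(-1/75) + 19*(1/74)) = -197*(-2/75 + 19/74) = -197*1277/5550 = -251569/5550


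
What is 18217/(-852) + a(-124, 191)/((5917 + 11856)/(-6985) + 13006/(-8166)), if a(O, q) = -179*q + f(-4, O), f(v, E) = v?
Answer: 414350251128971/50264001564 ≈ 8243.5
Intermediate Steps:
a(O, q) = -4 - 179*q (a(O, q) = -179*q - 4 = -4 - 179*q)
18217/(-852) + a(-124, 191)/((5917 + 11856)/(-6985) + 13006/(-8166)) = 18217/(-852) + (-4 - 179*191)/((5917 + 11856)/(-6985) + 13006/(-8166)) = 18217*(-1/852) + (-4 - 34189)/(17773*(-1/6985) + 13006*(-1/8166)) = -18217/852 - 34193/(-17773/6985 - 6503/4083) = -18217/852 - 34193/(-117990614/28519755) = -18217/852 - 34193*(-28519755/117990614) = -18217/852 + 975175982715/117990614 = 414350251128971/50264001564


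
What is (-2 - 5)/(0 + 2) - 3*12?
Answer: -79/2 ≈ -39.500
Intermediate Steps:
(-2 - 5)/(0 + 2) - 3*12 = -7/2 - 36 = -79/2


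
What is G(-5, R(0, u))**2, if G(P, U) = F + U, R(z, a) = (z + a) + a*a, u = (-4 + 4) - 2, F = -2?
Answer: 0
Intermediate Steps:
u = -2 (u = 0 - 2 = -2)
R(z, a) = a + z + a**2 (R(z, a) = (a + z) + a**2 = a + z + a**2)
G(P, U) = -2 + U
G(-5, R(0, u))**2 = (-2 + (-2 + 0 + (-2)**2))**2 = (-2 + (-2 + 0 + 4))**2 = (-2 + 2)**2 = 0**2 = 0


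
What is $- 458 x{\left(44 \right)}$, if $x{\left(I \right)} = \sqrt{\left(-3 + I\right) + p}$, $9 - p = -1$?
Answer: $- 458 \sqrt{51} \approx -3270.8$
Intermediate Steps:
$p = 10$ ($p = 9 - -1 = 9 + 1 = 10$)
$x{\left(I \right)} = \sqrt{7 + I}$ ($x{\left(I \right)} = \sqrt{\left(-3 + I\right) + 10} = \sqrt{7 + I}$)
$- 458 x{\left(44 \right)} = - 458 \sqrt{7 + 44} = - 458 \sqrt{51}$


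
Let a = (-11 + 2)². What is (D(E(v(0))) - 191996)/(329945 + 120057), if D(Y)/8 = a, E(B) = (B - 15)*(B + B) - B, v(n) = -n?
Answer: -95674/225001 ≈ -0.42522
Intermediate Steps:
a = 81 (a = (-9)² = 81)
E(B) = -B + 2*B*(-15 + B) (E(B) = (-15 + B)*(2*B) - B = 2*B*(-15 + B) - B = -B + 2*B*(-15 + B))
D(Y) = 648 (D(Y) = 8*81 = 648)
(D(E(v(0))) - 191996)/(329945 + 120057) = (648 - 191996)/(329945 + 120057) = -191348/450002 = -191348*1/450002 = -95674/225001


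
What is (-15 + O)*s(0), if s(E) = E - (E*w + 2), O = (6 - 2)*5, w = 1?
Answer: -10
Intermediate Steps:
O = 20 (O = 4*5 = 20)
s(E) = -2 (s(E) = E - (E*1 + 2) = E - (E + 2) = E - (2 + E) = E + (-2 - E) = -2)
(-15 + O)*s(0) = (-15 + 20)*(-2) = 5*(-2) = -10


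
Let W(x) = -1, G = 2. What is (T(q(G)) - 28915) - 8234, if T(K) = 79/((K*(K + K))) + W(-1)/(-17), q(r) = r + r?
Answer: -20207681/544 ≈ -37147.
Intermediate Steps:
q(r) = 2*r
T(K) = 1/17 + 79/(2*K**2) (T(K) = 79/((K*(K + K))) - 1/(-17) = 79/((K*(2*K))) - 1*(-1/17) = 79/((2*K**2)) + 1/17 = 79*(1/(2*K**2)) + 1/17 = 79/(2*K**2) + 1/17 = 1/17 + 79/(2*K**2))
(T(q(G)) - 28915) - 8234 = ((1/17 + 79/(2*(2*2)**2)) - 28915) - 8234 = ((1/17 + (79/2)/4**2) - 28915) - 8234 = ((1/17 + (79/2)*(1/16)) - 28915) - 8234 = ((1/17 + 79/32) - 28915) - 8234 = (1375/544 - 28915) - 8234 = -15728385/544 - 8234 = -20207681/544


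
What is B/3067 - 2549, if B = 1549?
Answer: -7816234/3067 ≈ -2548.5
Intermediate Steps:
B/3067 - 2549 = 1549/3067 - 2549 = -7816234/3067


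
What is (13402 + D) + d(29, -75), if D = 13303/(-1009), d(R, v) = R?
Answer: 13538576/1009 ≈ 13418.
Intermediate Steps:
D = -13303/1009 (D = 13303*(-1/1009) = -13303/1009 ≈ -13.184)
(13402 + D) + d(29, -75) = (13402 - 13303/1009) + 29 = 13509315/1009 + 29 = 13538576/1009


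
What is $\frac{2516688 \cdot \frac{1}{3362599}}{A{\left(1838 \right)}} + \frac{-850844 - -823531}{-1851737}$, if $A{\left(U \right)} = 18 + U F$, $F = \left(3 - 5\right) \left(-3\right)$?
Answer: $\frac{169859056383743}{11463260780396383} \approx 0.014818$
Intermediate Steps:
$F = 6$ ($F = \left(-2\right) \left(-3\right) = 6$)
$A{\left(U \right)} = 18 + 6 U$ ($A{\left(U \right)} = 18 + U 6 = 18 + 6 U$)
$\frac{2516688 \cdot \frac{1}{3362599}}{A{\left(1838 \right)}} + \frac{-850844 - -823531}{-1851737} = \frac{2516688 \cdot \frac{1}{3362599}}{18 + 6 \cdot 1838} + \frac{-850844 - -823531}{-1851737} = \frac{2516688 \cdot \frac{1}{3362599}}{18 + 11028} + \left(-850844 + 823531\right) \left(- \frac{1}{1851737}\right) = \frac{2516688}{3362599 \cdot 11046} - - \frac{27313}{1851737} = \frac{2516688}{3362599} \cdot \frac{1}{11046} + \frac{27313}{1851737} = \frac{419448}{6190544759} + \frac{27313}{1851737} = \frac{169859056383743}{11463260780396383}$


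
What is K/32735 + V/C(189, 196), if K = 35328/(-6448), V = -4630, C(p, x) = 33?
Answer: -61079982014/435342765 ≈ -140.30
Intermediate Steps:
K = -2208/403 (K = 35328*(-1/6448) = -2208/403 ≈ -5.4789)
K/32735 + V/C(189, 196) = -2208/403/32735 - 4630/33 = -2208/403*1/32735 - 4630*1/33 = -2208/13192205 - 4630/33 = -61079982014/435342765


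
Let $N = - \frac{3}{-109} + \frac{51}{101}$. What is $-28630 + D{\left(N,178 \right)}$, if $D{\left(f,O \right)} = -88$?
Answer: $-28718$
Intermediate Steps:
$N = \frac{5862}{11009}$ ($N = \left(-3\right) \left(- \frac{1}{109}\right) + 51 \cdot \frac{1}{101} = \frac{3}{109} + \frac{51}{101} = \frac{5862}{11009} \approx 0.53247$)
$-28630 + D{\left(N,178 \right)} = -28630 - 88 = -28718$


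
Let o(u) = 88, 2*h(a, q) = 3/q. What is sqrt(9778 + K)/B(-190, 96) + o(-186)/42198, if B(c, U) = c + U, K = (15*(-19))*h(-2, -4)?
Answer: 44/21099 - sqrt(158158)/376 ≈ -1.0556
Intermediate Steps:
h(a, q) = 3/(2*q) (h(a, q) = (3/q)/2 = 3/(2*q))
K = 855/8 (K = (15*(-19))*((3/2)/(-4)) = -855*(-1)/(2*4) = -285*(-3/8) = 855/8 ≈ 106.88)
B(c, U) = U + c
sqrt(9778 + K)/B(-190, 96) + o(-186)/42198 = sqrt(9778 + 855/8)/(96 - 190) + 88/42198 = sqrt(79079/8)/(-94) + 88*(1/42198) = (sqrt(158158)/4)*(-1/94) + 44/21099 = -sqrt(158158)/376 + 44/21099 = 44/21099 - sqrt(158158)/376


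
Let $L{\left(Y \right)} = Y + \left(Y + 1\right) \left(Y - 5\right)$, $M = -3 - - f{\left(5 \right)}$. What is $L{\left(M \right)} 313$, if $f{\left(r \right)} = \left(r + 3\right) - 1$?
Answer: $-313$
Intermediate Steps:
$f{\left(r \right)} = 2 + r$ ($f{\left(r \right)} = \left(3 + r\right) - 1 = 2 + r$)
$M = 4$ ($M = -3 - - (2 + 5) = -3 - \left(-1\right) 7 = -3 - -7 = -3 + 7 = 4$)
$L{\left(Y \right)} = Y + \left(1 + Y\right) \left(-5 + Y\right)$
$L{\left(M \right)} 313 = \left(-5 + 4^{2} - 12\right) 313 = \left(-5 + 16 - 12\right) 313 = \left(-1\right) 313 = -313$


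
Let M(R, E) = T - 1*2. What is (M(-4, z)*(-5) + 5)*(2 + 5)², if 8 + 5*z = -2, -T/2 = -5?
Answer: -1715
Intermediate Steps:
T = 10 (T = -2*(-5) = 10)
z = -2 (z = -8/5 + (⅕)*(-2) = -8/5 - ⅖ = -2)
M(R, E) = 8 (M(R, E) = 10 - 1*2 = 10 - 2 = 8)
(M(-4, z)*(-5) + 5)*(2 + 5)² = (8*(-5) + 5)*(2 + 5)² = (-40 + 5)*7² = -35*49 = -1715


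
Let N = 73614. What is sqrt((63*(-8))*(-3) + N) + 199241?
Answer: 199241 + sqrt(75126) ≈ 1.9952e+5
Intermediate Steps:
sqrt((63*(-8))*(-3) + N) + 199241 = sqrt((63*(-8))*(-3) + 73614) + 199241 = sqrt(-504*(-3) + 73614) + 199241 = sqrt(1512 + 73614) + 199241 = sqrt(75126) + 199241 = 199241 + sqrt(75126)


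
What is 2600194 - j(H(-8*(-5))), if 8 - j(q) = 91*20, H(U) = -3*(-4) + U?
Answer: 2602006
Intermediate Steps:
H(U) = 12 + U
j(q) = -1812 (j(q) = 8 - 91*20 = 8 - 1*1820 = 8 - 1820 = -1812)
2600194 - j(H(-8*(-5))) = 2600194 - 1*(-1812) = 2600194 + 1812 = 2602006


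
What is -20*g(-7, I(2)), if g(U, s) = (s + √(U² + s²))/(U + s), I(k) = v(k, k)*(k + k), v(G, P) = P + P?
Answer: -320/9 - 20*√305/9 ≈ -74.365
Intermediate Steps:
v(G, P) = 2*P
I(k) = 4*k² (I(k) = (2*k)*(k + k) = (2*k)*(2*k) = 4*k²)
g(U, s) = (s + √(U² + s²))/(U + s)
-20*g(-7, I(2)) = -20*(4*2² + √((-7)² + (4*2²)²))/(-7 + 4*2²) = -20*(4*4 + √(49 + (4*4)²))/(-7 + 4*4) = -20*(16 + √(49 + 16²))/(-7 + 16) = -20*(16 + √(49 + 256))/9 = -20*(16 + √305)/9 = -20*(16/9 + √305/9) = -320/9 - 20*√305/9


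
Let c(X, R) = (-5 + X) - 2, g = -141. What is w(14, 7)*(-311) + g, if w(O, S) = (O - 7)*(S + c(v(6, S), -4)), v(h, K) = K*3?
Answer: -45858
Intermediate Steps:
v(h, K) = 3*K
c(X, R) = -7 + X
w(O, S) = (-7 + O)*(-7 + 4*S) (w(O, S) = (O - 7)*(S + (-7 + 3*S)) = (-7 + O)*(-7 + 4*S))
w(14, 7)*(-311) + g = (49 - 28*7 - 7*14 + 4*14*7)*(-311) - 141 = (49 - 196 - 98 + 392)*(-311) - 141 = 147*(-311) - 141 = -45717 - 141 = -45858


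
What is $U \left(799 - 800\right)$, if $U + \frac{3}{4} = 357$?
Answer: $- \frac{1425}{4} \approx -356.25$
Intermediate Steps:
$U = \frac{1425}{4}$ ($U = - \frac{3}{4} + 357 = \frac{1425}{4} \approx 356.25$)
$U \left(799 - 800\right) = \frac{1425 \left(799 - 800\right)}{4} = \frac{1425}{4} \left(-1\right) = - \frac{1425}{4}$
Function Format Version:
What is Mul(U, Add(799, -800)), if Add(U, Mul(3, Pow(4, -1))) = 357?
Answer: Rational(-1425, 4) ≈ -356.25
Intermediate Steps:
U = Rational(1425, 4) (U = Add(Rational(-3, 4), 357) = Rational(1425, 4) ≈ 356.25)
Mul(U, Add(799, -800)) = Mul(Rational(1425, 4), Add(799, -800)) = Mul(Rational(1425, 4), -1) = Rational(-1425, 4)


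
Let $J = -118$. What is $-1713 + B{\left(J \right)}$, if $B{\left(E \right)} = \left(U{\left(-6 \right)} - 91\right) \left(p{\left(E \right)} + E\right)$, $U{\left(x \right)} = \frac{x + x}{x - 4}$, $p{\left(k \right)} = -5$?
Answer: $\frac{46662}{5} \approx 9332.4$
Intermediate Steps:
$U{\left(x \right)} = \frac{2 x}{-4 + x}$
$B{\left(E \right)} = 449 - \frac{449 E}{5}$ ($B{\left(E \right)} = \left(2 \left(-6\right) \frac{1}{-4 - 6} - 91\right) \left(-5 + E\right) = \left(2 \left(-6\right) \frac{1}{-10} - 91\right) \left(-5 + E\right) = \left(2 \left(-6\right) \left(- \frac{1}{10}\right) - 91\right) \left(-5 + E\right) = \left(\frac{6}{5} - 91\right) \left(-5 + E\right) = - \frac{449 \left(-5 + E\right)}{5} = 449 - \frac{449 E}{5}$)
$-1713 + B{\left(J \right)} = -1713 + \left(449 - - \frac{52982}{5}\right) = -1713 + \left(449 + \frac{52982}{5}\right) = -1713 + \frac{55227}{5} = \frac{46662}{5}$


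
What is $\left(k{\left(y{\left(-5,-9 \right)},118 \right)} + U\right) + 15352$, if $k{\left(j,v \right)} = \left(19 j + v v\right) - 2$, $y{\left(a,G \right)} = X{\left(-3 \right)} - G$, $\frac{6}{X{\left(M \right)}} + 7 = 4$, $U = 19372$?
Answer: $48779$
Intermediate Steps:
$X{\left(M \right)} = -2$ ($X{\left(M \right)} = \frac{6}{-7 + 4} = \frac{6}{-3} = 6 \left(- \frac{1}{3}\right) = -2$)
$y{\left(a,G \right)} = -2 - G$
$k{\left(j,v \right)} = -2 + v^{2} + 19 j$ ($k{\left(j,v \right)} = \left(19 j + v^{2}\right) - 2 = \left(v^{2} + 19 j\right) - 2 = -2 + v^{2} + 19 j$)
$\left(k{\left(y{\left(-5,-9 \right)},118 \right)} + U\right) + 15352 = \left(\left(-2 + 118^{2} + 19 \left(-2 - -9\right)\right) + 19372\right) + 15352 = \left(\left(-2 + 13924 + 19 \left(-2 + 9\right)\right) + 19372\right) + 15352 = \left(\left(-2 + 13924 + 19 \cdot 7\right) + 19372\right) + 15352 = \left(\left(-2 + 13924 + 133\right) + 19372\right) + 15352 = \left(14055 + 19372\right) + 15352 = 33427 + 15352 = 48779$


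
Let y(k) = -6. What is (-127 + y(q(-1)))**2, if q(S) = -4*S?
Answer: 17689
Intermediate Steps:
(-127 + y(q(-1)))**2 = (-127 - 6)**2 = (-133)**2 = 17689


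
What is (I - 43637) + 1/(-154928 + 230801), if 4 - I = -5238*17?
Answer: 3445620550/75873 ≈ 45413.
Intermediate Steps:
I = 89050 (I = 4 - (-5238)*17 = 4 - 1*(-89046) = 4 + 89046 = 89050)
(I - 43637) + 1/(-154928 + 230801) = (89050 - 43637) + 1/(-154928 + 230801) = 45413 + 1/75873 = 3445620550/75873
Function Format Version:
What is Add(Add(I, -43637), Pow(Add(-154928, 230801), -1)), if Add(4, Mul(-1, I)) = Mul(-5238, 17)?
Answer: Rational(3445620550, 75873) ≈ 45413.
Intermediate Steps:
I = 89050 (I = Add(4, Mul(-1, Mul(-5238, 17))) = Add(4, Mul(-1, -89046)) = Add(4, 89046) = 89050)
Add(Add(I, -43637), Pow(Add(-154928, 230801), -1)) = Add(Add(89050, -43637), Pow(Add(-154928, 230801), -1)) = Add(45413, Pow(75873, -1)) = Add(45413, Rational(1, 75873)) = Rational(3445620550, 75873)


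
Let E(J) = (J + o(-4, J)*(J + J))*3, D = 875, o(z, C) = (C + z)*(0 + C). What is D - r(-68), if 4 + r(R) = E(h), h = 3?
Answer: 924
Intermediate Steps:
o(z, C) = C*(C + z) (o(z, C) = (C + z)*C = C*(C + z))
E(J) = 3*J + 6*J²*(-4 + J) (E(J) = (J + (J*(J - 4))*(J + J))*3 = (J + (J*(-4 + J))*(2*J))*3 = (J + 2*J²*(-4 + J))*3 = 3*J + 6*J²*(-4 + J))
r(R) = -49 (r(R) = -4 + 3*3*(1 + 2*3*(-4 + 3)) = -4 + 3*3*(1 + 2*3*(-1)) = -4 + 3*3*(1 - 6) = -4 + 3*3*(-5) = -4 - 45 = -49)
D - r(-68) = 875 - 1*(-49) = 875 + 49 = 924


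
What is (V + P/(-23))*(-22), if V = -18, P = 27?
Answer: 9702/23 ≈ 421.83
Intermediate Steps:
(V + P/(-23))*(-22) = (-18 + 27/(-23))*(-22) = (-18 + 27*(-1/23))*(-22) = (-18 - 27/23)*(-22) = -441/23*(-22) = 9702/23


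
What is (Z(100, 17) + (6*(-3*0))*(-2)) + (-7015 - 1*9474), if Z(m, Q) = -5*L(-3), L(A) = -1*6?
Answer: -16459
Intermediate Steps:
L(A) = -6
Z(m, Q) = 30 (Z(m, Q) = -5*(-6) = 30)
(Z(100, 17) + (6*(-3*0))*(-2)) + (-7015 - 1*9474) = (30 + (6*(-3*0))*(-2)) + (-7015 - 1*9474) = (30 + (6*0)*(-2)) + (-7015 - 9474) = (30 + 0*(-2)) - 16489 = (30 + 0) - 16489 = 30 - 16489 = -16459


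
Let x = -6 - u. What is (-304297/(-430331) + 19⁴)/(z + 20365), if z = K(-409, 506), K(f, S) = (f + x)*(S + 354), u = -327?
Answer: -1933843812/820819285 ≈ -2.3560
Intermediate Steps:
x = 321 (x = -6 - 1*(-327) = -6 + 327 = 321)
K(f, S) = (321 + f)*(354 + S) (K(f, S) = (f + 321)*(S + 354) = (321 + f)*(354 + S))
z = -75680 (z = 113634 + 321*506 + 354*(-409) + 506*(-409) = 113634 + 162426 - 144786 - 206954 = -75680)
(-304297/(-430331) + 19⁴)/(z + 20365) = (-304297/(-430331) + 19⁴)/(-75680 + 20365) = (-304297*(-1/430331) + 130321)/(-55315) = (10493/14839 + 130321)*(-1/55315) = (1933843812/14839)*(-1/55315) = -1933843812/820819285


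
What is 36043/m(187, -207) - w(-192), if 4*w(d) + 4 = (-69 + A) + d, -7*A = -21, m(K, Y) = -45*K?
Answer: 1030279/16830 ≈ 61.217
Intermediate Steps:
A = 3 (A = -⅐*(-21) = 3)
w(d) = -35/2 + d/4 (w(d) = -1 + ((-69 + 3) + d)/4 = -1 + (-66 + d)/4 = -1 + (-33/2 + d/4) = -35/2 + d/4)
36043/m(187, -207) - w(-192) = 36043/((-45*187)) - (-35/2 + (¼)*(-192)) = 36043/(-8415) - (-35/2 - 48) = 36043*(-1/8415) - 1*(-131/2) = -36043/8415 + 131/2 = 1030279/16830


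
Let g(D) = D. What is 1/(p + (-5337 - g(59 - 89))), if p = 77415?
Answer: 1/72108 ≈ 1.3868e-5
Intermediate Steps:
1/(p + (-5337 - g(59 - 89))) = 1/(77415 + (-5337 - (59 - 89))) = 1/(77415 + (-5337 - 1*(-30))) = 1/(77415 + (-5337 + 30)) = 1/(77415 - 5307) = 1/72108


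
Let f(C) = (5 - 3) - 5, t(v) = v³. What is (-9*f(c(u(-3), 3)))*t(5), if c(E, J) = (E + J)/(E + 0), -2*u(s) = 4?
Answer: 3375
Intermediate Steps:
u(s) = -2 (u(s) = -½*4 = -2)
c(E, J) = (E + J)/E
f(C) = -3 (f(C) = 2 - 5 = -3)
(-9*f(c(u(-3), 3)))*t(5) = -9*(-3)*5³ = 27*125 = 3375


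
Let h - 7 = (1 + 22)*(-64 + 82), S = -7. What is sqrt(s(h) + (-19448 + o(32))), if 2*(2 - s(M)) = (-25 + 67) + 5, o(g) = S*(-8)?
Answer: I*sqrt(77654)/2 ≈ 139.33*I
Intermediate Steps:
o(g) = 56 (o(g) = -7*(-8) = 56)
h = 421 (h = 7 + (1 + 22)*(-64 + 82) = 7 + 23*18 = 7 + 414 = 421)
s(M) = -43/2 (s(M) = 2 - ((-25 + 67) + 5)/2 = 2 - (42 + 5)/2 = 2 - 1/2*47 = 2 - 47/2 = -43/2)
sqrt(s(h) + (-19448 + o(32))) = sqrt(-43/2 + (-19448 + 56)) = sqrt(-43/2 - 19392) = sqrt(-38827/2) = I*sqrt(77654)/2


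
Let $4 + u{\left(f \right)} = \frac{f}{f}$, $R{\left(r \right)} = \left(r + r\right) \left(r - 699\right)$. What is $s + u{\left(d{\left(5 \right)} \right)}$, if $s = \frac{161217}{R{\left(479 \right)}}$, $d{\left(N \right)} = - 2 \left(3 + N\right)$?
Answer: $- \frac{793497}{210760} \approx -3.7649$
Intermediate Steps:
$R{\left(r \right)} = 2 r \left(-699 + r\right)$
$d{\left(N \right)} = -6 - 2 N$
$u{\left(f \right)} = -3$ ($u{\left(f \right)} = -4 + \frac{f}{f} = -4 + 1 = -3$)
$s = - \frac{161217}{210760}$ ($s = \frac{161217}{2 \cdot 479 \left(-699 + 479\right)} = \frac{161217}{2 \cdot 479 \left(-220\right)} = \frac{161217}{-210760} = 161217 \left(- \frac{1}{210760}\right) = - \frac{161217}{210760} \approx -0.76493$)
$s + u{\left(d{\left(5 \right)} \right)} = - \frac{161217}{210760} - 3 = - \frac{793497}{210760}$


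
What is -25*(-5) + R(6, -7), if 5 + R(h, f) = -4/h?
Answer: 358/3 ≈ 119.33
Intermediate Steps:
R(h, f) = -5 - 4/h
-25*(-5) + R(6, -7) = -25*(-5) + (-5 - 4/6) = 125 + (-5 - 4*⅙) = 125 + (-5 - ⅔) = 125 - 17/3 = 358/3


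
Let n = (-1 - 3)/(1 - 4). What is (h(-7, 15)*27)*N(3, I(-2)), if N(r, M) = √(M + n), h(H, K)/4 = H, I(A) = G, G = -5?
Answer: -252*I*√33 ≈ -1447.6*I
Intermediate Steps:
I(A) = -5
h(H, K) = 4*H
n = 4/3 (n = -4/(-3) = -4*(-⅓) = 4/3 ≈ 1.3333)
N(r, M) = √(4/3 + M) (N(r, M) = √(M + 4/3) = √(4/3 + M))
(h(-7, 15)*27)*N(3, I(-2)) = ((4*(-7))*27)*(√(12 + 9*(-5))/3) = (-28*27)*(√(12 - 45)/3) = -252*√(-33) = -252*I*√33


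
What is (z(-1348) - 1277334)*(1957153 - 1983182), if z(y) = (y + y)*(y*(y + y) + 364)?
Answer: 255086372015934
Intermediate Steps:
z(y) = 2*y*(364 + 2*y²) (z(y) = (2*y)*(y*(2*y) + 364) = (2*y)*(2*y² + 364) = (2*y)*(364 + 2*y²) = 2*y*(364 + 2*y²))
(z(-1348) - 1277334)*(1957153 - 1983182) = (4*(-1348)*(182 + (-1348)²) - 1277334)*(1957153 - 1983182) = (4*(-1348)*(182 + 1817104) - 1277334)*(-26029) = (4*(-1348)*1817286 - 1277334)*(-26029) = (-9798806112 - 1277334)*(-26029) = -9800083446*(-26029) = 255086372015934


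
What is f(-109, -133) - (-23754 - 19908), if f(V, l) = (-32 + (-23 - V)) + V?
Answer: 43607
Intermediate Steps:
f(V, l) = -55 (f(V, l) = (-55 - V) + V = -55)
f(-109, -133) - (-23754 - 19908) = -55 - (-23754 - 19908) = -55 - 1*(-43662) = -55 + 43662 = 43607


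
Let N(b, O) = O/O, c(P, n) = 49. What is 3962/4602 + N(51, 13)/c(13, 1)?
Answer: 99370/112749 ≈ 0.88134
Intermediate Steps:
N(b, O) = 1
3962/4602 + N(51, 13)/c(13, 1) = 3962/4602 + 1/49 = 3962*(1/4602) + 1*(1/49) = 1981/2301 + 1/49 = 99370/112749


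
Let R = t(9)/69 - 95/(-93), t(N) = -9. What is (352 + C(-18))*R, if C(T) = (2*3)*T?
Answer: 465064/2139 ≈ 217.42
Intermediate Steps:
C(T) = 6*T
R = 1906/2139 (R = -9/69 - 95/(-93) = -9*1/69 - 95*(-1/93) = -3/23 + 95/93 = 1906/2139 ≈ 0.89107)
(352 + C(-18))*R = (352 + 6*(-18))*(1906/2139) = (352 - 108)*(1906/2139) = 244*(1906/2139) = 465064/2139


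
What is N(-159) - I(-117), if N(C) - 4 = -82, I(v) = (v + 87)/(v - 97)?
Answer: -8361/107 ≈ -78.140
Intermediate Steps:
I(v) = (87 + v)/(-97 + v)
N(C) = -78 (N(C) = 4 - 82 = -78)
N(-159) - I(-117) = -78 - (87 - 117)/(-97 - 117) = -78 - (-30)/(-214) = -78 - (-1)*(-30)/214 = -78 - 1*15/107 = -78 - 15/107 = -8361/107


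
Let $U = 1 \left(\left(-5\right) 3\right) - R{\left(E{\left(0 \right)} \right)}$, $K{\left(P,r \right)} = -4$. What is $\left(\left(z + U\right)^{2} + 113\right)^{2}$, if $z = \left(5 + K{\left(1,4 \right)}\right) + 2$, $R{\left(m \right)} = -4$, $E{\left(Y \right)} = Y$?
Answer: $31329$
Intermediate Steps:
$z = 3$ ($z = \left(5 - 4\right) + 2 = 1 + 2 = 3$)
$U = -11$ ($U = 1 \left(\left(-5\right) 3\right) - -4 = 1 \left(-15\right) + 4 = -15 + 4 = -11$)
$\left(\left(z + U\right)^{2} + 113\right)^{2} = \left(\left(3 - 11\right)^{2} + 113\right)^{2} = \left(\left(-8\right)^{2} + 113\right)^{2} = \left(64 + 113\right)^{2} = 177^{2} = 31329$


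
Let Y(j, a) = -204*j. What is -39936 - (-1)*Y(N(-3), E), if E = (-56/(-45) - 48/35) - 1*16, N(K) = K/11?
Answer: -438684/11 ≈ -39880.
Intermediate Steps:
N(K) = K/11 (N(K) = K*(1/11) = K/11)
E = -1016/63 (E = (-56*(-1/45) - 48*1/35) - 16 = (56/45 - 48/35) - 16 = -8/63 - 16 = -1016/63 ≈ -16.127)
-39936 - (-1)*Y(N(-3), E) = -39936 - (-1)*(-204*(-3)/11) = -39936 - (-1)*(-204*(-3/11)) = -39936 - (-1)*612/11 = -39936 - 1*(-612/11) = -39936 + 612/11 = -438684/11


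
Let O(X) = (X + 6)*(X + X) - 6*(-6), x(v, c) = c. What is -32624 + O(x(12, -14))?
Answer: -32364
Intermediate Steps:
O(X) = 36 + 2*X*(6 + X) (O(X) = (6 + X)*(2*X) + 36 = 2*X*(6 + X) + 36 = 36 + 2*X*(6 + X))
-32624 + O(x(12, -14)) = -32624 + (36 + 2*(-14)² + 12*(-14)) = -32624 + (36 + 2*196 - 168) = -32624 + (36 + 392 - 168) = -32624 + 260 = -32364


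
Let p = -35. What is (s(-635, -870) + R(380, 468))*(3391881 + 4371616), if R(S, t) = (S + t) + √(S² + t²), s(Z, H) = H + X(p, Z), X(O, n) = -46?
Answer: -527917796 + 31053988*√22714 ≈ 4.1523e+9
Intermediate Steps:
s(Z, H) = -46 + H (s(Z, H) = H - 46 = -46 + H)
R(S, t) = S + t + √(S² + t²)
(s(-635, -870) + R(380, 468))*(3391881 + 4371616) = ((-46 - 870) + (380 + 468 + √(380² + 468²)))*(3391881 + 4371616) = (-916 + (380 + 468 + √(144400 + 219024)))*7763497 = (-916 + (380 + 468 + √363424))*7763497 = (-916 + (380 + 468 + 4*√22714))*7763497 = (-916 + (848 + 4*√22714))*7763497 = (-68 + 4*√22714)*7763497 = -527917796 + 31053988*√22714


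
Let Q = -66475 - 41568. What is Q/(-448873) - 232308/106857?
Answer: -10303515337/5329469129 ≈ -1.9333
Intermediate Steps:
Q = -108043
Q/(-448873) - 232308/106857 = -108043/(-448873) - 232308/106857 = -108043*(-1/448873) - 232308*1/106857 = 108043/448873 - 25812/11873 = -10303515337/5329469129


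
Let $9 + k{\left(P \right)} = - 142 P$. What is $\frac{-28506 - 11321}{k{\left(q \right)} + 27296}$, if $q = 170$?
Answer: $- \frac{39827}{3147} \approx -12.656$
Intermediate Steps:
$k{\left(P \right)} = -9 - 142 P$
$\frac{-28506 - 11321}{k{\left(q \right)} + 27296} = \frac{-28506 - 11321}{\left(-9 - 24140\right) + 27296} = - \frac{39827}{\left(-9 - 24140\right) + 27296} = - \frac{39827}{-24149 + 27296} = - \frac{39827}{3147}$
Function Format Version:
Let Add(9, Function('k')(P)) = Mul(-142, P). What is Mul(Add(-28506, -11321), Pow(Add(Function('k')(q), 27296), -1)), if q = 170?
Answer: Rational(-39827, 3147) ≈ -12.656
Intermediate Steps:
Function('k')(P) = Add(-9, Mul(-142, P))
Mul(Add(-28506, -11321), Pow(Add(Function('k')(q), 27296), -1)) = Mul(Add(-28506, -11321), Pow(Add(Add(-9, Mul(-142, 170)), 27296), -1)) = Mul(-39827, Pow(Add(Add(-9, -24140), 27296), -1)) = Mul(-39827, Pow(Add(-24149, 27296), -1)) = Mul(-39827, Pow(3147, -1)) = Mul(-39827, Rational(1, 3147)) = Rational(-39827, 3147)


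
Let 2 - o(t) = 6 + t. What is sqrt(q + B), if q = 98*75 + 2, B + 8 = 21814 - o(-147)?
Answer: sqrt(29015) ≈ 170.34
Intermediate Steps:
o(t) = -4 - t (o(t) = 2 - (6 + t) = 2 + (-6 - t) = -4 - t)
B = 21663 (B = -8 + (21814 - (-4 - 1*(-147))) = -8 + (21814 - (-4 + 147)) = -8 + (21814 - 1*143) = -8 + (21814 - 143) = -8 + 21671 = 21663)
q = 7352 (q = 7350 + 2 = 7352)
sqrt(q + B) = sqrt(7352 + 21663) = sqrt(29015)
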